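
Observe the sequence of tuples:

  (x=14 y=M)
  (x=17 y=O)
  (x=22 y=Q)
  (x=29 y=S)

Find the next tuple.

(x=38 y=U)

X: differences are 3, 5, 7, … (increasing by 2 each time), so 14, 17, 22, 29 → 38.
For the y, letters move forward 2 places in the alphabet: M, O, Q, S → U.
So the next tuple is (x=38 y=U).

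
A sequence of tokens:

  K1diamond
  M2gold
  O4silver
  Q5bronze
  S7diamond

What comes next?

U8gold

Letter: letters move forward 2 places in the alphabet, so K, M, O, Q, S → U.
Second component goes 1, 2, 4, 5, 7 → 8 (alternating steps +1, +2, +1, +2, …).
Rank: repeats diamond → gold → silver → bronze; diamond, gold, silver, bronze, diamond → gold.
Putting it together: U8gold.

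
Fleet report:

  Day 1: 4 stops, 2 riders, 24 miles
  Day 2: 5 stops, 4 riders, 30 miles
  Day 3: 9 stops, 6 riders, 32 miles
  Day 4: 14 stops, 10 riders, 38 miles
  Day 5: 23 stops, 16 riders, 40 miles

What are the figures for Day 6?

37 stops, 26 riders, 46 miles

Stops: each term is the sum of the two before it, so 4, 5, 9, 14, 23 → 37.
Riders: 2, 4, 6, 10, 16 → 26 (each term is the sum of the two before it).
Miles — alternating steps +6, +2, +6, +2, …: 24, 30, 32, 38, 40 → 46.
So the next row is 37 stops, 26 riders, 46 miles.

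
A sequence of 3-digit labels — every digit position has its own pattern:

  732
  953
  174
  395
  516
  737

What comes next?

First digit: +2 each step, mod 10, so 7, 9, 1, 3, 5, 7 → 9.
Second digit — +2 each step, mod 10: 3, 5, 7, 9, 1, 3 → 5.
Third digit — +1 each step, mod 10: 2, 3, 4, 5, 6, 7 → 8.
Putting it together: 958.

958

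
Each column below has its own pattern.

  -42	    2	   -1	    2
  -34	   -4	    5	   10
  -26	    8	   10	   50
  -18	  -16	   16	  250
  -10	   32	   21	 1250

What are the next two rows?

-2  -64  27  6250; 6  128  32  31250

First component: +8 each step, so -42, -34, -26, -18, -10 → -2 → 6.
Second component — ×(-2) each step: 2, -4, 8, -16, 32 → -64 → 128.
Third component: -1, 5, 10, 16, 21 → 27 → 32 (alternating steps +6, +5, +6, +5, …).
Fourth component — ×5 each step: 2, 10, 50, 250, 1250 → 6250 → 31250.
Putting the parts together: -2  -64  27  6250 and then 6  128  32  31250.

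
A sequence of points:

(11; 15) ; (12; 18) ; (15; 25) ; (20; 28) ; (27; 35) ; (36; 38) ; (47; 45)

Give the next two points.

First slot goes 11, 12, 15, 20, 27, 36, 47 → 60 → 75 (differences are 1, 3, 5, … (increasing by 2 each time)).
For the second slot, alternating steps +3, +7, +3, +7, …: 15, 18, 25, 28, 35, 38, 45 → 48 → 55.
So the next two points are (60; 48) and (75; 55).

(60; 48), (75; 55)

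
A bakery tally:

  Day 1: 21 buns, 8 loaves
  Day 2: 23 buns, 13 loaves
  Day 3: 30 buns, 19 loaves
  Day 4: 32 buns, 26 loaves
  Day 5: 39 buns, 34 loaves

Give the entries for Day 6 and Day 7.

For the buns, alternating steps +2, +7, +2, +7, …: 21, 23, 30, 32, 39 → 41 → 48.
Loaves: 8, 13, 19, 26, 34 → 43 → 53 (differences are 5, 6, 7, … (increasing by 1 each time)).
Putting the parts together: 41 buns, 43 loaves and then 48 buns, 53 loaves.

41 buns, 43 loaves; 48 buns, 53 loaves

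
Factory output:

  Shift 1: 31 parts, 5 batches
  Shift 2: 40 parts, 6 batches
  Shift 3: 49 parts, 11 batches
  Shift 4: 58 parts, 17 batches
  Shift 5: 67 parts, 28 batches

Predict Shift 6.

76 parts, 45 batches

Parts: +9 each step, so 31, 40, 49, 58, 67 → 76.
Batches — each term is the sum of the two before it: 5, 6, 11, 17, 28 → 45.
So the next record is 76 parts, 45 batches.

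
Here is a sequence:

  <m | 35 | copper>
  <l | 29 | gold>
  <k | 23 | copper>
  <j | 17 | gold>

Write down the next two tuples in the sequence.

Letter goes m, l, k, j → i → h (letters move back 1 place in the alphabet).
For the second part, −6 each step: 35, 29, 23, 17 → 11 → 5.
Metal: copper, gold, copper, gold → copper → gold (alternates copper ↔ gold).
Putting the parts together: <i | 11 | copper> and then <h | 5 | gold>.

<i | 11 | copper>, <h | 5 | gold>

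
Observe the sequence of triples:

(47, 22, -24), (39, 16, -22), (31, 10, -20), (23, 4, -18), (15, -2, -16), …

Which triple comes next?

For the first part, −8 each step: 47, 39, 31, 23, 15 → 7.
Second part — −6 each step: 22, 16, 10, 4, -2 → -8.
For the third part, +2 each step: -24, -22, -20, -18, -16 → -14.
Putting it together: (7, -8, -14).

(7, -8, -14)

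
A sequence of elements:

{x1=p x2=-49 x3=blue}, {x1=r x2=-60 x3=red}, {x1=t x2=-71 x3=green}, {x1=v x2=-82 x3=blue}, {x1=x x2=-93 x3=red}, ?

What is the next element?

For the x1, letters move forward 2 places in the alphabet: p, r, t, v, x → z.
X2 goes -49, -60, -71, -82, -93 → -104 (−11 each step).
For the x3, repeats blue → red → green: blue, red, green, blue, red → green.
Combining the parts gives {x1=z x2=-104 x3=green}.

{x1=z x2=-104 x3=green}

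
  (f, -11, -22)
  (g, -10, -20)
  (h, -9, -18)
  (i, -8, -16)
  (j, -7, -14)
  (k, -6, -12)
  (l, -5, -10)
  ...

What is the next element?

Letter — letters move forward 1 place in the alphabet: f, g, h, i, j, k, l → m.
For the second coordinate, +1 each step: -11, -10, -9, -8, -7, -6, -5 → -4.
For the third coordinate, always 2 × the second coordinate: -22, -20, -18, -16, -14, -12, -10 → -8.
So the next element is (m, -4, -8).

(m, -4, -8)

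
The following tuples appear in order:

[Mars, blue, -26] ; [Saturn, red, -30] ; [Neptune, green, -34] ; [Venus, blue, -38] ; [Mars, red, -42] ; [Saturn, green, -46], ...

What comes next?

[Neptune, blue, -50]

Planet: repeats Mars → Saturn → Neptune → Venus, so Mars, Saturn, Neptune, Venus, Mars, Saturn → Neptune.
Colour: repeats blue → red → green; blue, red, green, blue, red, green → blue.
Third component: −4 each step, so -26, -30, -34, -38, -42, -46 → -50.
So the next tuple is [Neptune, blue, -50].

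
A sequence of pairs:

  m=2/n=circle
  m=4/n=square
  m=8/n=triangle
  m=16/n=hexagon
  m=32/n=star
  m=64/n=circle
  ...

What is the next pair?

M goes 2, 4, 8, 16, 32, 64 → 128 (×2 each step).
N: circle, square, triangle, hexagon, star, circle → square (repeats circle → square → triangle → hexagon → star).
Putting it together: m=128/n=square.

m=128/n=square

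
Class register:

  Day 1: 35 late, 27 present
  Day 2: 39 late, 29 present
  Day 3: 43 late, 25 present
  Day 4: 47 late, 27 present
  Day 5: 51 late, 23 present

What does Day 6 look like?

55 late, 25 present

Late goes 35, 39, 43, 47, 51 → 55 (+4 each step).
Present: alternating steps +2, −4, +2, −4, …, so 27, 29, 25, 27, 23 → 25.
Putting it together: 55 late, 25 present.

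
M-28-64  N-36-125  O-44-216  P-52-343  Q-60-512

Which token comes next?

Letter goes M, N, O, P, Q → R (letters move forward 1 place in the alphabet).
Second component: 28, 36, 44, 52, 60 → 68 (+8 each step).
For the third component, perfect cubes: 4³, 5³, 6³, …: 64, 125, 216, 343, 512 → 729.
So the next token is R-68-729.

R-68-729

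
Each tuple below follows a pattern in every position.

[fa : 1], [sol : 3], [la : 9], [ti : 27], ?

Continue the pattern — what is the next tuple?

Note: fa, sol, la, ti → do (runs through the solfège scale do→ti).
Second slot: ×3 each step; 1, 3, 9, 27 → 81.
Combining the parts gives [do : 81].

[do : 81]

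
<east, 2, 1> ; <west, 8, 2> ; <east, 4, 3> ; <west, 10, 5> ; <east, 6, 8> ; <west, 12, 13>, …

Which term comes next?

<east, 8, 21>

Direction goes east, west, east, west, east, west → east (alternates east ↔ west).
Second entry — alternating steps +6, −4, +6, −4, …: 2, 8, 4, 10, 6, 12 → 8.
For the third entry, each term is the sum of the two before it: 1, 2, 3, 5, 8, 13 → 21.
Putting it together: <east, 8, 21>.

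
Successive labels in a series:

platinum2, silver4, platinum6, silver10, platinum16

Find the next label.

Metal — alternates platinum ↔ silver: platinum, silver, platinum, silver, platinum → silver.
Second component goes 2, 4, 6, 10, 16 → 26 (each term is the sum of the two before it).
Combining the parts gives silver26.

silver26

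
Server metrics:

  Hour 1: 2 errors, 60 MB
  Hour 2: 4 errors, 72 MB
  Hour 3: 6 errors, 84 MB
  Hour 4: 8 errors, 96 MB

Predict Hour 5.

10 errors, 108 MB

Errors: +2 each step; 2, 4, 6, 8 → 10.
MB: 60, 72, 84, 96 → 108 (+12 each step).
So the next line is 10 errors, 108 MB.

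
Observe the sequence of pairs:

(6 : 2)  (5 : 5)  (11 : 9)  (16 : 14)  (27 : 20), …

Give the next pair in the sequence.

First slot: each term is the sum of the two before it, so 6, 5, 11, 16, 27 → 43.
Second slot: differences are 3, 4, 5, … (increasing by 1 each time), so 2, 5, 9, 14, 20 → 27.
Putting it together: (43 : 27).

(43 : 27)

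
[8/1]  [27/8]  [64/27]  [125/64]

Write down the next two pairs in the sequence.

For the first slot, perfect cubes: 2³, 3³, 4³, …: 8, 27, 64, 125 → 216 → 343.
Second slot: perfect cubes: 1³, 2³, 3³, …; 1, 8, 27, 64 → 125 → 216.
So the next two pairs are [216/125] and [343/216].

[216/125], [343/216]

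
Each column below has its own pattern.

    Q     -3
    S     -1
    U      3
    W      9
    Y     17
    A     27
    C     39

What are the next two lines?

E  53; G  69

Letter: letters move forward 2 places in the alphabet, wrapping Z→A, so Q, S, U, W, Y, A, C → E → G.
Second component: differences are 2, 4, 6, … (increasing by 2 each time); -3, -1, 3, 9, 17, 27, 39 → 53 → 69.
Putting the parts together: E  53 and then G  69.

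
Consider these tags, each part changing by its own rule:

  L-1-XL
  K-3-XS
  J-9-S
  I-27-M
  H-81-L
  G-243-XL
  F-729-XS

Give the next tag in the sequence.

Letter — letters move back 1 place in the alphabet: L, K, J, I, H, G, F → E.
Second component: ×3 each step; 1, 3, 9, 27, 81, 243, 729 → 2187.
Size — repeats XL → XS → S → M → L: XL, XS, S, M, L, XL, XS → S.
Putting it together: E-2187-S.

E-2187-S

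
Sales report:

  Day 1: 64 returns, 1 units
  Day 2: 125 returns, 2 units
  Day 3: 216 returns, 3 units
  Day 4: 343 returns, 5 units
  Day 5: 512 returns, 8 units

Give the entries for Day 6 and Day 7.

For the returns, perfect cubes: 4³, 5³, 6³, …: 64, 125, 216, 343, 512 → 729 → 1000.
Units goes 1, 2, 3, 5, 8 → 13 → 21 (each term is the sum of the two before it).
Putting the parts together: 729 returns, 13 units and then 1000 returns, 21 units.

729 returns, 13 units; 1000 returns, 21 units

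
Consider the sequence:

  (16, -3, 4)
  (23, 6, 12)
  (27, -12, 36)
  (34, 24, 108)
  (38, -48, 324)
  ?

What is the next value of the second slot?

96

Second slot goes -3, 6, -12, 24, -48 → 96 (×(-2) each step).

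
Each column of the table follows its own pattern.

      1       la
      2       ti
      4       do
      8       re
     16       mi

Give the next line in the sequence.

First component: ×2 each step; 1, 2, 4, 8, 16 → 32.
Note — runs through the solfège scale do→ti: la, ti, do, re, mi → fa.
So the next line is 32  fa.

32  fa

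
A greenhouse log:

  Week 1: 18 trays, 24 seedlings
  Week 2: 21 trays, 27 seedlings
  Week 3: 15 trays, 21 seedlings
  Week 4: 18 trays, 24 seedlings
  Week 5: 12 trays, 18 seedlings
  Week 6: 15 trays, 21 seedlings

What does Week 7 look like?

9 trays, 15 seedlings

Trays: alternating steps +3, −6, +3, −6, …, so 18, 21, 15, 18, 12, 15 → 9.
Seedlings goes 24, 27, 21, 24, 18, 21 → 15 (always 6 more than the trays).
Combining the parts gives 9 trays, 15 seedlings.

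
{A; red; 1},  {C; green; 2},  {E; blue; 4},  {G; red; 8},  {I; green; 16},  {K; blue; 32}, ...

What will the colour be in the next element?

red

Letter: A, C, E, G, I, K → M (letters move forward 2 places in the alphabet).
Colour: repeats red → green → blue; red, green, blue, red, green, blue → red.
Third value: 1, 2, 4, 8, 16, 32 → 64 (×2 each step).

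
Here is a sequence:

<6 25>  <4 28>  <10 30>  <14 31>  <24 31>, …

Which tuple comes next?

First component: 6, 4, 10, 14, 24 → 38 (each term is the sum of the two before it).
Second component: differences are 3, 2, 1, … (decreasing by 1 each time), so 25, 28, 30, 31, 31 → 30.
So the next tuple is <38 30>.

<38 30>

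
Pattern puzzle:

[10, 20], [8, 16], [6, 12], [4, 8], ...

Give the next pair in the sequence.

[2, 4]

First coordinate — −2 each step: 10, 8, 6, 4 → 2.
Second coordinate goes 20, 16, 12, 8 → 4 (always 2 × the first coordinate).
Combining the parts gives [2, 4].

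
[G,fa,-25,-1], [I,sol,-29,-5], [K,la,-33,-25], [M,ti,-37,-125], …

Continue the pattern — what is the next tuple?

Letter: letters move forward 2 places in the alphabet, so G, I, K, M → O.
For the note, runs through the solfège scale do→ti: fa, sol, la, ti → do.
Third component — −4 each step: -25, -29, -33, -37 → -41.
Fourth component — ×5 each step: -1, -5, -25, -125 → -625.
So the next tuple is [O,do,-41,-625].

[O,do,-41,-625]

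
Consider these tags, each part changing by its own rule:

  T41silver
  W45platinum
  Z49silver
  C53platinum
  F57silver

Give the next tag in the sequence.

I61platinum

Letter: letters move forward 3 places in the alphabet, wrapping Z→A; T, W, Z, C, F → I.
Second component goes 41, 45, 49, 53, 57 → 61 (+4 each step).
For the metal, alternates silver ↔ platinum: silver, platinum, silver, platinum, silver → platinum.
So the next tag is I61platinum.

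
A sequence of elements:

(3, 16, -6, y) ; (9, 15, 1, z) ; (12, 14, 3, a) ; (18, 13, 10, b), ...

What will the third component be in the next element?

12

Third component: -6, 1, 3, 10 → 12 (alternating steps +7, +2, +7, +2, …).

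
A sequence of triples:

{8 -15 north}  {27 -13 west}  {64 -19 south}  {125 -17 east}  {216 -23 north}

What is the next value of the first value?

For the first value, perfect cubes: 2³, 3³, 4³, …: 8, 27, 64, 125, 216 → 343.

343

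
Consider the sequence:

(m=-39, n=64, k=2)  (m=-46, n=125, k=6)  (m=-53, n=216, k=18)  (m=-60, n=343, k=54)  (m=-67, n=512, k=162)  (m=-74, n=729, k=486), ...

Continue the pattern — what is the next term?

(m=-81, n=1000, k=1458)

M: −7 each step, so -39, -46, -53, -60, -67, -74 → -81.
N: 64, 125, 216, 343, 512, 729 → 1000 (perfect cubes: 4³, 5³, 6³, …).
K — ×3 each step: 2, 6, 18, 54, 162, 486 → 1458.
Putting it together: (m=-81, n=1000, k=1458).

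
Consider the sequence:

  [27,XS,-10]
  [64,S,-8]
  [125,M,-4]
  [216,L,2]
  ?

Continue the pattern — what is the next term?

[343,XL,10]

First value: perfect cubes: 3³, 4³, 5³, …, so 27, 64, 125, 216 → 343.
Size: runs through clothing sizes XS→XL, so XS, S, M, L → XL.
Third value — differences are 2, 4, 6, … (increasing by 2 each time): -10, -8, -4, 2 → 10.
Putting it together: [343,XL,10].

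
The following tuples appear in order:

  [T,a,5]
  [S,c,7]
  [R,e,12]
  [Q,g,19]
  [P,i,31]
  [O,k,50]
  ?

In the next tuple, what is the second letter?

m

Second letter: letters move forward 2 places in the alphabet; a, c, e, g, i, k → m.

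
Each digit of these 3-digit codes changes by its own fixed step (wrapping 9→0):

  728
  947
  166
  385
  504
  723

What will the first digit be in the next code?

9

For the first digit, +2 each step, mod 10: 7, 9, 1, 3, 5, 7 → 9.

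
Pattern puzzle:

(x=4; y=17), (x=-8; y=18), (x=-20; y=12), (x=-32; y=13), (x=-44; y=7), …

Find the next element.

For the x, −12 each step: 4, -8, -20, -32, -44 → -56.
Y: alternating steps +1, −6, +1, −6, …; 17, 18, 12, 13, 7 → 8.
Combining the parts gives (x=-56; y=8).

(x=-56; y=8)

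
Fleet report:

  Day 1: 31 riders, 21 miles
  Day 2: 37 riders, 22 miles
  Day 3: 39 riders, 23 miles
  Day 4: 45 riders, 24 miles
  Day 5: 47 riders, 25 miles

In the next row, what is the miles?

Riders — alternating steps +6, +2, +6, +2, …: 31, 37, 39, 45, 47 → 53.
Miles: +1 each step, so 21, 22, 23, 24, 25 → 26.

26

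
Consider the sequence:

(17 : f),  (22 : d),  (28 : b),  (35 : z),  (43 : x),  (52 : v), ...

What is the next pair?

First coordinate: differences are 5, 6, 7, … (increasing by 1 each time); 17, 22, 28, 35, 43, 52 → 62.
Letter goes f, d, b, z, x, v → t (letters move back 2 places in the alphabet, wrapping A→Z).
So the next pair is (62 : t).

(62 : t)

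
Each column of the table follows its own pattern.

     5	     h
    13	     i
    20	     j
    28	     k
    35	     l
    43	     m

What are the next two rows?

For the first component, alternating steps +8, +7, +8, +7, …: 5, 13, 20, 28, 35, 43 → 50 → 58.
Letter: letters move forward 1 place in the alphabet, so h, i, j, k, l, m → n → o.
Putting the parts together: 50  n and then 58  o.

50  n; 58  o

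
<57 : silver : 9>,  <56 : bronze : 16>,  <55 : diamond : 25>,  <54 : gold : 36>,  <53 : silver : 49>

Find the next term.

<52 : bronze : 64>

First value: −1 each step; 57, 56, 55, 54, 53 → 52.
Rank: repeats silver → bronze → diamond → gold; silver, bronze, diamond, gold, silver → bronze.
Third value — perfect squares: 3², 4², 5², …: 9, 16, 25, 36, 49 → 64.
So the next term is <52 : bronze : 64>.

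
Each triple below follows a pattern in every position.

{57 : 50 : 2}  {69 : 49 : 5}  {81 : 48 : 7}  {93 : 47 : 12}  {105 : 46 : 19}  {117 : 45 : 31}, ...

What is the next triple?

{129 : 44 : 50}

First coordinate — +12 each step: 57, 69, 81, 93, 105, 117 → 129.
For the second coordinate, −1 each step: 50, 49, 48, 47, 46, 45 → 44.
Third coordinate: each term is the sum of the two before it, so 2, 5, 7, 12, 19, 31 → 50.
Combining the parts gives {129 : 44 : 50}.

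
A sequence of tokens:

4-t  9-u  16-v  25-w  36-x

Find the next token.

49-y

First component — perfect squares: 2², 3², 4², …: 4, 9, 16, 25, 36 → 49.
Letter: letters move forward 1 place in the alphabet; t, u, v, w, x → y.
Combining the parts gives 49-y.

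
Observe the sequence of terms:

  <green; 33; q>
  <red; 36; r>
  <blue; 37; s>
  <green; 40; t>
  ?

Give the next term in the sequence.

<red; 41; u>

For the colour, repeats green → red → blue: green, red, blue, green → red.
Second coordinate: alternating steps +3, +1, +3, +1, …, so 33, 36, 37, 40 → 41.
For the letter, letters move forward 1 place in the alphabet: q, r, s, t → u.
Combining the parts gives <red; 41; u>.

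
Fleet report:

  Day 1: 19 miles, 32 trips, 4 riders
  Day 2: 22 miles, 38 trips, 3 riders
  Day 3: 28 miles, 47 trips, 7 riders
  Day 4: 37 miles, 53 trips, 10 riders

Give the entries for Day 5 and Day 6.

Miles: differences are 3, 6, 9, … (increasing by 3 each time); 19, 22, 28, 37 → 49 → 64.
Trips: 32, 38, 47, 53 → 62 → 68 (alternating steps +6, +9, +6, +9, …).
Riders: each term is the sum of the two before it, so 4, 3, 7, 10 → 17 → 27.
Putting the parts together: 49 miles, 62 trips, 17 riders and then 64 miles, 68 trips, 27 riders.

49 miles, 62 trips, 17 riders; 64 miles, 68 trips, 27 riders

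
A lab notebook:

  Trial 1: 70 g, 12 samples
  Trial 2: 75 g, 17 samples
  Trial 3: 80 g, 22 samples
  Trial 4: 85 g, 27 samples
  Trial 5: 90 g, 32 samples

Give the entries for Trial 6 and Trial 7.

G: +5 each step, so 70, 75, 80, 85, 90 → 95 → 100.
Samples — +5 each step: 12, 17, 22, 27, 32 → 37 → 42.
Putting the parts together: 95 g, 37 samples and then 100 g, 42 samples.

95 g, 37 samples; 100 g, 42 samples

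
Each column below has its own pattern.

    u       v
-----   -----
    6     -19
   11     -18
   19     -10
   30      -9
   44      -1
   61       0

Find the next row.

81  8

For the column u, differences are 5, 8, 11, … (increasing by 3 each time): 6, 11, 19, 30, 44, 61 → 81.
Column v: alternating steps +1, +8, +1, +8, …; -19, -18, -10, -9, -1, 0 → 8.
Putting it together: 81  8.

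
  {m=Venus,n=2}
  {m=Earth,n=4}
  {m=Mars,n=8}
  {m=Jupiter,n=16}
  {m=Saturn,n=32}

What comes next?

{m=Uranus,n=64}

M — runs through the planets Mercury→Neptune: Venus, Earth, Mars, Jupiter, Saturn → Uranus.
N: ×2 each step, so 2, 4, 8, 16, 32 → 64.
So the next point is {m=Uranus,n=64}.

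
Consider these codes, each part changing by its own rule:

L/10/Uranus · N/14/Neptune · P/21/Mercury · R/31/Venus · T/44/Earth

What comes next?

Letter: L, N, P, R, T → V (letters move forward 2 places in the alphabet).
Second component: differences are 4, 7, 10, … (increasing by 3 each time), so 10, 14, 21, 31, 44 → 60.
Planet — runs through the planets Mercury→Neptune: Uranus, Neptune, Mercury, Venus, Earth → Mars.
So the next code is V/60/Mars.

V/60/Mars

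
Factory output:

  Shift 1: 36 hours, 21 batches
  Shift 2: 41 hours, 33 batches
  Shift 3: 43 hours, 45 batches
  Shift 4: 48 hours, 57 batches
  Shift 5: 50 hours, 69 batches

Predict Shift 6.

Hours: alternating steps +5, +2, +5, +2, …, so 36, 41, 43, 48, 50 → 55.
Batches: +12 each step, so 21, 33, 45, 57, 69 → 81.
Putting it together: 55 hours, 81 batches.

55 hours, 81 batches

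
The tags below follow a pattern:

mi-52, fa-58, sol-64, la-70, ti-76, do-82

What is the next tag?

Note: runs through the solfège scale do→ti, so mi, fa, sol, la, ti, do → re.
Second component: +6 each step, so 52, 58, 64, 70, 76, 82 → 88.
Combining the parts gives re-88.

re-88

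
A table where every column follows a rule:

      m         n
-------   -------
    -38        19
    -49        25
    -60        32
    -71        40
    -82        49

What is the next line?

Column m — −11 each step: -38, -49, -60, -71, -82 → -93.
Column n: 19, 25, 32, 40, 49 → 59 (differences are 6, 7, 8, … (increasing by 1 each time)).
Combining the parts gives -93  59.

-93  59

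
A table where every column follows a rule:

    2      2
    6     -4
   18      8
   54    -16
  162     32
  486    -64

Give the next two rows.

First component: 2, 6, 18, 54, 162, 486 → 1458 → 4374 (×3 each step).
Second component goes 2, -4, 8, -16, 32, -64 → 128 → -256 (×(-2) each step).
So the next two rows are 1458  128 and 4374  -256.

1458  128; 4374  -256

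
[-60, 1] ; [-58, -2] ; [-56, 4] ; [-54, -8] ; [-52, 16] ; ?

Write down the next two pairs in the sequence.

For the first component, +2 each step: -60, -58, -56, -54, -52 → -50 → -48.
Second component goes 1, -2, 4, -8, 16 → -32 → 64 (×(-2) each step).
So the next two pairs are [-50, -32] and [-48, 64].

[-50, -32], [-48, 64]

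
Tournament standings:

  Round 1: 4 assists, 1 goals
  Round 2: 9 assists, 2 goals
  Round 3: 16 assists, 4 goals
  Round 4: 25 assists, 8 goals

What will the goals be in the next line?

16

Goals: ×2 each step; 1, 2, 4, 8 → 16.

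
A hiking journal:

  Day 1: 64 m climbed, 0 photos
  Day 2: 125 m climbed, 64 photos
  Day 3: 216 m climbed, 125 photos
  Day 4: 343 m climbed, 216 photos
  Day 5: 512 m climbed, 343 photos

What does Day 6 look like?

729 m climbed, 512 photos

M climbed goes 64, 125, 216, 343, 512 → 729 (perfect cubes: 4³, 5³, 6³, …).
Photos: always the previous value of the m climbed, so 0, 64, 125, 216, 343 → 512.
So the next row is 729 m climbed, 512 photos.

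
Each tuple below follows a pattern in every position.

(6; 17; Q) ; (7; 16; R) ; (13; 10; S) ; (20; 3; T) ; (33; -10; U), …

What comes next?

For the first coordinate, each term is the sum of the two before it: 6, 7, 13, 20, 33 → 53.
For the second coordinate, together with the first coordinate always sums to 23: 17, 16, 10, 3, -10 → -30.
Letter: letters move forward 1 place in the alphabet, so Q, R, S, T, U → V.
Putting it together: (53; -30; V).

(53; -30; V)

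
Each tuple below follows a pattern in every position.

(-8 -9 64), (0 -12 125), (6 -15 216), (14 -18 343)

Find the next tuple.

First value: -8, 0, 6, 14 → 20 (alternating steps +8, +6, +8, +6, …).
Second value: −3 each step; -9, -12, -15, -18 → -21.
For the third value, perfect cubes: 4³, 5³, 6³, …: 64, 125, 216, 343 → 512.
Combining the parts gives (20 -21 512).

(20 -21 512)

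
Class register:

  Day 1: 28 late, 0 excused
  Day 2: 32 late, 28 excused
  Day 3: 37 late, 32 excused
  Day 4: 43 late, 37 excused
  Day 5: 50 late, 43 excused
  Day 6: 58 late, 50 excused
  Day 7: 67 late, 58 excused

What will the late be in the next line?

For the late, differences are 4, 5, 6, … (increasing by 1 each time): 28, 32, 37, 43, 50, 58, 67 → 77.

77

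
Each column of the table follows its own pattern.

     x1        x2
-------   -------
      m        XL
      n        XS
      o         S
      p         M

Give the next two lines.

q  L; r  XL

Column x1 — letters move forward 1 place in the alphabet: m, n, o, p → q → r.
For the column x2, runs through clothing sizes XS→XL: XL, XS, S, M → L → XL.
So the next two lines are q  L and r  XL.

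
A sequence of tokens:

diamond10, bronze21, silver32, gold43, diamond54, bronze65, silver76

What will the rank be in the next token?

gold

Rank: repeats diamond → bronze → silver → gold, so diamond, bronze, silver, gold, diamond, bronze, silver → gold.
Second component — +11 each step: 10, 21, 32, 43, 54, 65, 76 → 87.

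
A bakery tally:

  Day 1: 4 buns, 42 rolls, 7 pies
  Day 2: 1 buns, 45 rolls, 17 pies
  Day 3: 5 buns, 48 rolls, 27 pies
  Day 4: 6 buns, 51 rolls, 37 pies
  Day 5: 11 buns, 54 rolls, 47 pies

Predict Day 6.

Buns goes 4, 1, 5, 6, 11 → 17 (each term is the sum of the two before it).
Rolls: 42, 45, 48, 51, 54 → 57 (+3 each step).
For the pies, +10 each step: 7, 17, 27, 37, 47 → 57.
Putting it together: 17 buns, 57 rolls, 57 pies.

17 buns, 57 rolls, 57 pies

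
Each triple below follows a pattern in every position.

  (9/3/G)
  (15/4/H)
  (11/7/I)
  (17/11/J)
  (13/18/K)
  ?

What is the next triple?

(19/29/L)

First entry: alternating steps +6, −4, +6, −4, …, so 9, 15, 11, 17, 13 → 19.
For the second entry, each term is the sum of the two before it: 3, 4, 7, 11, 18 → 29.
Letter: G, H, I, J, K → L (letters move forward 1 place in the alphabet).
So the next triple is (19/29/L).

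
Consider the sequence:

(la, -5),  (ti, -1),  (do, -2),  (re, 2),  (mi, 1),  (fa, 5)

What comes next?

Note — runs through the solfège scale do→ti: la, ti, do, re, mi, fa → sol.
Second slot: alternating steps +4, −1, +4, −1, …; -5, -1, -2, 2, 1, 5 → 4.
Combining the parts gives (sol, 4).

(sol, 4)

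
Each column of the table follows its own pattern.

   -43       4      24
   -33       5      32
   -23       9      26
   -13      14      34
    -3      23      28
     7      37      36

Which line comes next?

17  60  30

For the first component, +10 each step: -43, -33, -23, -13, -3, 7 → 17.
Second component — each term is the sum of the two before it: 4, 5, 9, 14, 23, 37 → 60.
Third component: alternating steps +8, −6, +8, −6, …; 24, 32, 26, 34, 28, 36 → 30.
Combining the parts gives 17  60  30.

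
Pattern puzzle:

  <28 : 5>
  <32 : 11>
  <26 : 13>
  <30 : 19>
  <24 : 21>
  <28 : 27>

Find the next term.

<22 : 29>

First slot — alternating steps +4, −6, +4, −6, …: 28, 32, 26, 30, 24, 28 → 22.
Second slot: alternating steps +6, +2, +6, +2, …, so 5, 11, 13, 19, 21, 27 → 29.
So the next term is <22 : 29>.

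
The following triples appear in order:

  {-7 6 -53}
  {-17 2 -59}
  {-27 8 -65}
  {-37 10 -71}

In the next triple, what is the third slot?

-77

Third slot — −6 each step: -53, -59, -65, -71 → -77.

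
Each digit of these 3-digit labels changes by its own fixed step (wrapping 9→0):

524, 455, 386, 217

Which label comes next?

First digit — −1 each step, mod 10: 5, 4, 3, 2 → 1.
Second digit: +3 each step, mod 10, so 2, 5, 8, 1 → 4.
For the third digit, +1 each step, mod 10: 4, 5, 6, 7 → 8.
Combining the parts gives 148.

148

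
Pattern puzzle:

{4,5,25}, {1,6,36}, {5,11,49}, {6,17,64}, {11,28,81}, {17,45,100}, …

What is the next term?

{28,73,121}

First coordinate: each term is the sum of the two before it; 4, 1, 5, 6, 11, 17 → 28.
Second coordinate: each term is the sum of the two before it, so 5, 6, 11, 17, 28, 45 → 73.
Third coordinate: 25, 36, 49, 64, 81, 100 → 121 (perfect squares: 5², 6², 7², …).
So the next term is {28,73,121}.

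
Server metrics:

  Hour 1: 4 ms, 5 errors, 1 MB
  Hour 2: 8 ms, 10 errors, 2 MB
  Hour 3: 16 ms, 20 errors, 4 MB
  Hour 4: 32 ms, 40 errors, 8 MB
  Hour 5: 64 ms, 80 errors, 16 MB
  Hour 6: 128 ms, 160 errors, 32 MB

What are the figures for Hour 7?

Ms — ×2 each step: 4, 8, 16, 32, 64, 128 → 256.
Errors: ×2 each step; 5, 10, 20, 40, 80, 160 → 320.
For the MB, ×2 each step: 1, 2, 4, 8, 16, 32 → 64.
Combining the parts gives 256 ms, 320 errors, 64 MB.

256 ms, 320 errors, 64 MB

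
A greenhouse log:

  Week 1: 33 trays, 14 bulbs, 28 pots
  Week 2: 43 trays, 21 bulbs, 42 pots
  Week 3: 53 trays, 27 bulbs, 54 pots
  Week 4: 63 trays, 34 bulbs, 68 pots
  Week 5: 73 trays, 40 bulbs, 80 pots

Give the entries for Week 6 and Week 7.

Trays: +10 each step, so 33, 43, 53, 63, 73 → 83 → 93.
Bulbs goes 14, 21, 27, 34, 40 → 47 → 53 (alternating steps +7, +6, +7, +6, …).
Pots: 28, 42, 54, 68, 80 → 94 → 106 (always 2 × the bulbs).
Putting the parts together: 83 trays, 47 bulbs, 94 pots and then 93 trays, 53 bulbs, 106 pots.

83 trays, 47 bulbs, 94 pots; 93 trays, 53 bulbs, 106 pots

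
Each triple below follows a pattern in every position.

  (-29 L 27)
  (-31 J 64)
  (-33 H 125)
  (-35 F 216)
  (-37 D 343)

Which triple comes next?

First entry goes -29, -31, -33, -35, -37 → -39 (−2 each step).
Letter: letters move back 2 places in the alphabet, so L, J, H, F, D → B.
Third entry goes 27, 64, 125, 216, 343 → 512 (perfect cubes: 3³, 4³, 5³, …).
Combining the parts gives (-39 B 512).

(-39 B 512)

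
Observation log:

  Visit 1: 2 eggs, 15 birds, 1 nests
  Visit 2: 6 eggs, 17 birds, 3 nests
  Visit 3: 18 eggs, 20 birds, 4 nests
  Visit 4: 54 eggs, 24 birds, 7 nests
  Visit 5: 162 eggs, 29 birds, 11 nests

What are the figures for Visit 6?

Eggs: ×3 each step; 2, 6, 18, 54, 162 → 486.
Birds goes 15, 17, 20, 24, 29 → 35 (differences are 2, 3, 4, … (increasing by 1 each time)).
For the nests, each term is the sum of the two before it: 1, 3, 4, 7, 11 → 18.
So the next row is 486 eggs, 35 birds, 18 nests.

486 eggs, 35 birds, 18 nests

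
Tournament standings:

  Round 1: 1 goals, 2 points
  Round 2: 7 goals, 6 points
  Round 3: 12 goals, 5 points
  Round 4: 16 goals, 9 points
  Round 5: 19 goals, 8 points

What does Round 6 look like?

Goals goes 1, 7, 12, 16, 19 → 21 (differences are 6, 5, 4, … (decreasing by 1 each time)).
Points: alternating steps +4, −1, +4, −1, …, so 2, 6, 5, 9, 8 → 12.
So the next row is 21 goals, 12 points.

21 goals, 12 points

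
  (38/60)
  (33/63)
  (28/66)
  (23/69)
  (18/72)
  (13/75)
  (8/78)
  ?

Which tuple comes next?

(3/81)

First value: 38, 33, 28, 23, 18, 13, 8 → 3 (−5 each step).
Second value: +3 each step; 60, 63, 66, 69, 72, 75, 78 → 81.
Putting it together: (3/81).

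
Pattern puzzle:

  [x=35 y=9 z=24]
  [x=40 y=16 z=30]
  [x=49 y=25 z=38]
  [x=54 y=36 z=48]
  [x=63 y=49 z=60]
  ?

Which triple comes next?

X: alternating steps +5, +9, +5, +9, …, so 35, 40, 49, 54, 63 → 68.
Y: 9, 16, 25, 36, 49 → 64 (perfect squares: 3², 4², 5², …).
Z — differences are 6, 8, 10, … (increasing by 2 each time): 24, 30, 38, 48, 60 → 74.
Combining the parts gives [x=68 y=64 z=74].

[x=68 y=64 z=74]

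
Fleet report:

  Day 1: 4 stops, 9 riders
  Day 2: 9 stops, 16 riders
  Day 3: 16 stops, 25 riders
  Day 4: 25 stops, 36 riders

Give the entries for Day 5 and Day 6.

36 stops, 49 riders; 49 stops, 64 riders

Stops — perfect squares: 2², 3², 4², …: 4, 9, 16, 25 → 36 → 49.
Riders goes 9, 16, 25, 36 → 49 → 64 (perfect squares: 3², 4², 5², …).
Putting the parts together: 36 stops, 49 riders and then 49 stops, 64 riders.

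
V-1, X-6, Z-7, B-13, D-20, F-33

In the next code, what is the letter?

H

Letter — letters move forward 2 places in the alphabet, wrapping Z→A: V, X, Z, B, D, F → H.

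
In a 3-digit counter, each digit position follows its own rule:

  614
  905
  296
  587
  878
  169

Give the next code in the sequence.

450

First digit — +3 each step, mod 10: 6, 9, 2, 5, 8, 1 → 4.
Second digit: 1, 0, 9, 8, 7, 6 → 5 (−1 each step, mod 10).
Third digit: +1 each step, mod 10, so 4, 5, 6, 7, 8, 9 → 0.
Putting it together: 450.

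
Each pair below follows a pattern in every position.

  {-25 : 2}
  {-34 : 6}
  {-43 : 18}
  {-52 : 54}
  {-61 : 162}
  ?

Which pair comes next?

First coordinate goes -25, -34, -43, -52, -61 → -70 (−9 each step).
Second coordinate goes 2, 6, 18, 54, 162 → 486 (×3 each step).
Putting it together: {-70 : 486}.

{-70 : 486}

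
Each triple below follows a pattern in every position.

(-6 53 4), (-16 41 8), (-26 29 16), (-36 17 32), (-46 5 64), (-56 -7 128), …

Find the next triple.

(-66 -19 256)

First component: -6, -16, -26, -36, -46, -56 → -66 (−10 each step).
Second component — −12 each step: 53, 41, 29, 17, 5, -7 → -19.
Third component goes 4, 8, 16, 32, 64, 128 → 256 (×2 each step).
So the next triple is (-66 -19 256).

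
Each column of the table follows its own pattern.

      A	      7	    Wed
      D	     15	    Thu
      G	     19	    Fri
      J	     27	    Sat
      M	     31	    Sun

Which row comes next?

P  39  Mon

Letter: letters move forward 3 places in the alphabet; A, D, G, J, M → P.
Second component: 7, 15, 19, 27, 31 → 39 (alternating steps +8, +4, +8, +4, …).
Day: Wed, Thu, Fri, Sat, Sun → Mon (runs through the weekdays Mon→Sun).
Putting it together: P  39  Mon.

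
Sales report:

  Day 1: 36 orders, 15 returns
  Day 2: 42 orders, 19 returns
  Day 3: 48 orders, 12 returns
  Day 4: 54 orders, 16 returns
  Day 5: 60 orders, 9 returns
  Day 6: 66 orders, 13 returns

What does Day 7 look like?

72 orders, 6 returns

Orders — +6 each step: 36, 42, 48, 54, 60, 66 → 72.
For the returns, alternating steps +4, −7, +4, −7, …: 15, 19, 12, 16, 9, 13 → 6.
So the next line is 72 orders, 6 returns.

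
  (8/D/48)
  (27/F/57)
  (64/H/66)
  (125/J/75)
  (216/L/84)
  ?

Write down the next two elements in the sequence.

First part: perfect cubes: 2³, 3³, 4³, …; 8, 27, 64, 125, 216 → 343 → 512.
Letter: letters move forward 2 places in the alphabet, so D, F, H, J, L → N → P.
For the third part, +9 each step: 48, 57, 66, 75, 84 → 93 → 102.
So the next two elements are (343/N/93) and (512/P/102).

(343/N/93), (512/P/102)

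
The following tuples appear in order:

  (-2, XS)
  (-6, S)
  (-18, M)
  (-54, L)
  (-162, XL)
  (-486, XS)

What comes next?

First part — ×3 each step: -2, -6, -18, -54, -162, -486 → -1458.
Size: repeats XS → S → M → L → XL, so XS, S, M, L, XL, XS → S.
Putting it together: (-1458, S).

(-1458, S)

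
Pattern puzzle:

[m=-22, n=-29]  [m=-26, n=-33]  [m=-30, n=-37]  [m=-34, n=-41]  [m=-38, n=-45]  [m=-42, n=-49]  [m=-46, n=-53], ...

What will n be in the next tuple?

-57

M goes -22, -26, -30, -34, -38, -42, -46 → -50 (−4 each step).
N: always 7 less than the m; -29, -33, -37, -41, -45, -49, -53 → -57.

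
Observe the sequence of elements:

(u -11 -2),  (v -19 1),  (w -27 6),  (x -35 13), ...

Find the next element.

Letter — letters move forward 1 place in the alphabet: u, v, w, x → y.
Second slot goes -11, -19, -27, -35 → -43 (−8 each step).
Third slot — differences are 3, 5, 7, … (increasing by 2 each time): -2, 1, 6, 13 → 22.
Combining the parts gives (y -43 22).

(y -43 22)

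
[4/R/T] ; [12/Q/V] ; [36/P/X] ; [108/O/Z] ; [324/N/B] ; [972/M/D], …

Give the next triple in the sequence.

For the first coordinate, ×3 each step: 4, 12, 36, 108, 324, 972 → 2916.
First letter: letters move back 1 place in the alphabet; R, Q, P, O, N, M → L.
Second letter: T, V, X, Z, B, D → F (letters move forward 2 places in the alphabet, wrapping Z→A).
So the next triple is [2916/L/F].

[2916/L/F]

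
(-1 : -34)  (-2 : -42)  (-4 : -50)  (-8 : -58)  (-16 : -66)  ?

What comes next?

For the first slot, ×2 each step: -1, -2, -4, -8, -16 → -32.
Second slot goes -34, -42, -50, -58, -66 → -74 (−8 each step).
So the next term is (-32 : -74).

(-32 : -74)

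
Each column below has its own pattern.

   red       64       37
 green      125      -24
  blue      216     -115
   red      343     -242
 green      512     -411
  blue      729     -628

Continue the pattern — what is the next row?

red  1000  -899

Colour goes red, green, blue, red, green, blue → red (repeats red → green → blue).
Second component: perfect cubes: 4³, 5³, 6³, …; 64, 125, 216, 343, 512, 729 → 1000.
Third component: together with the second component always sums to 101; 37, -24, -115, -242, -411, -628 → -899.
Combining the parts gives red  1000  -899.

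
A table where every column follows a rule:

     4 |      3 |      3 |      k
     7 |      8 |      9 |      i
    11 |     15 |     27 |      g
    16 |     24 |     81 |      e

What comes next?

For the first component, differences are 3, 4, 5, … (increasing by 1 each time): 4, 7, 11, 16 → 22.
For the second component, differences are 5, 7, 9, … (increasing by 2 each time): 3, 8, 15, 24 → 35.
Third component goes 3, 9, 27, 81 → 243 (×3 each step).
Letter — letters move back 2 places in the alphabet: k, i, g, e → c.
So the next line is 22  35  243  c.

22  35  243  c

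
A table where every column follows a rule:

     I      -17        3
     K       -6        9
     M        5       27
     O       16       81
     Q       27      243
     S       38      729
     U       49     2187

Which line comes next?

Letter goes I, K, M, O, Q, S, U → W (letters move forward 2 places in the alphabet).
Second component: +11 each step; -17, -6, 5, 16, 27, 38, 49 → 60.
Third component: 3, 9, 27, 81, 243, 729, 2187 → 6561 (×3 each step).
So the next line is W  60  6561.

W  60  6561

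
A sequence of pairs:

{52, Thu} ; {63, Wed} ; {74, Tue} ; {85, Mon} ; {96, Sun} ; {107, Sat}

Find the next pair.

First component goes 52, 63, 74, 85, 96, 107 → 118 (+11 each step).
Day: Thu, Wed, Tue, Mon, Sun, Sat → Fri (runs backward through the weekdays Mon→Sun).
Putting it together: {118, Fri}.

{118, Fri}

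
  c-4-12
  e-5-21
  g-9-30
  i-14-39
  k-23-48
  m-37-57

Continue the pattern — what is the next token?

o-60-66

Letter goes c, e, g, i, k, m → o (letters move forward 2 places in the alphabet).
Second component goes 4, 5, 9, 14, 23, 37 → 60 (each term is the sum of the two before it).
Third component: +9 each step; 12, 21, 30, 39, 48, 57 → 66.
Putting it together: o-60-66.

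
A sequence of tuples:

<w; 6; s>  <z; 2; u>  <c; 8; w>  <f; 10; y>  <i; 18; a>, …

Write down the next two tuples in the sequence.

First letter — letters move forward 3 places in the alphabet, wrapping Z→A: w, z, c, f, i → l → o.
For the second slot, each term is the sum of the two before it: 6, 2, 8, 10, 18 → 28 → 46.
Second letter: letters move forward 2 places in the alphabet, wrapping Z→A; s, u, w, y, a → c → e.
So the next two tuples are <l; 28; c> and <o; 46; e>.

<l; 28; c>, <o; 46; e>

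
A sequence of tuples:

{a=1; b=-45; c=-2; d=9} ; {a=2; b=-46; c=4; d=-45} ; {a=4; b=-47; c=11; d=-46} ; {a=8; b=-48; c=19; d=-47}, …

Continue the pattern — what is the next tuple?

A: ×2 each step, so 1, 2, 4, 8 → 16.
B: −1 each step; -45, -46, -47, -48 → -49.
C: differences are 6, 7, 8, … (increasing by 1 each time); -2, 4, 11, 19 → 28.
D — always the previous value of the b: 9, -45, -46, -47 → -48.
Putting it together: {a=16; b=-49; c=28; d=-48}.

{a=16; b=-49; c=28; d=-48}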